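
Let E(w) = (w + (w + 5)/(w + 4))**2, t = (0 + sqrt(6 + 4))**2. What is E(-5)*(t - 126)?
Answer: -2900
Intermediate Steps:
t = 10 (t = (0 + sqrt(10))**2 = (sqrt(10))**2 = 10)
E(w) = (w + (5 + w)/(4 + w))**2
E(-5)*(t - 126) = ((5 + (-5)**2 + 5*(-5))**2/(4 - 5)**2)*(10 - 126) = ((5 + 25 - 25)**2/(-1)**2)*(-116) = (1*5**2)*(-116) = (1*25)*(-116) = 25*(-116) = -2900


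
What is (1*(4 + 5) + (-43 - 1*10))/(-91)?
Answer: 44/91 ≈ 0.48352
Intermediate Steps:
(1*(4 + 5) + (-43 - 1*10))/(-91) = -(1*9 + (-43 - 10))/91 = -(9 - 53)/91 = -1/91*(-44) = 44/91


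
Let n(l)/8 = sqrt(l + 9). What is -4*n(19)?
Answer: -64*sqrt(7) ≈ -169.33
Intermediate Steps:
n(l) = 8*sqrt(9 + l) (n(l) = 8*sqrt(l + 9) = 8*sqrt(9 + l))
-4*n(19) = -32*sqrt(9 + 19) = -32*sqrt(28) = -32*2*sqrt(7) = -64*sqrt(7)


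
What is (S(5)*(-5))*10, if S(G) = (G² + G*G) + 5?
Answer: -2750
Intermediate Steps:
S(G) = 5 + 2*G² (S(G) = (G² + G²) + 5 = 2*G² + 5 = 5 + 2*G²)
(S(5)*(-5))*10 = ((5 + 2*5²)*(-5))*10 = ((5 + 2*25)*(-5))*10 = ((5 + 50)*(-5))*10 = (55*(-5))*10 = -275*10 = -2750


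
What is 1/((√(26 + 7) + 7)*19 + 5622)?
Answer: 5755/33108112 - 19*√33/33108112 ≈ 0.00017053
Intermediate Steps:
1/((√(26 + 7) + 7)*19 + 5622) = 1/((√33 + 7)*19 + 5622) = 1/((7 + √33)*19 + 5622) = 1/((133 + 19*√33) + 5622) = 1/(5755 + 19*√33)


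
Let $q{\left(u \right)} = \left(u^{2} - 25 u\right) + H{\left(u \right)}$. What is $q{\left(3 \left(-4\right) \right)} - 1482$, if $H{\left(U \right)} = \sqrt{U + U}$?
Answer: $-1038 + 2 i \sqrt{6} \approx -1038.0 + 4.899 i$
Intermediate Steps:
$H{\left(U \right)} = \sqrt{2} \sqrt{U}$ ($H{\left(U \right)} = \sqrt{2 U} = \sqrt{2} \sqrt{U}$)
$q{\left(u \right)} = u^{2} - 25 u + \sqrt{2} \sqrt{u}$ ($q{\left(u \right)} = \left(u^{2} - 25 u\right) + \sqrt{2} \sqrt{u} = u^{2} - 25 u + \sqrt{2} \sqrt{u}$)
$q{\left(3 \left(-4\right) \right)} - 1482 = \left(\left(3 \left(-4\right)\right)^{2} - 25 \cdot 3 \left(-4\right) + \sqrt{2} \sqrt{3 \left(-4\right)}\right) - 1482 = \left(\left(-12\right)^{2} - -300 + \sqrt{2} \sqrt{-12}\right) - 1482 = \left(144 + 300 + \sqrt{2} \cdot 2 i \sqrt{3}\right) - 1482 = \left(144 + 300 + 2 i \sqrt{6}\right) - 1482 = \left(444 + 2 i \sqrt{6}\right) - 1482 = -1038 + 2 i \sqrt{6}$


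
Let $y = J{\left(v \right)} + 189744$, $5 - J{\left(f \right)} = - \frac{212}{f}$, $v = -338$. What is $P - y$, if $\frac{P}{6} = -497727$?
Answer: $- \frac{536762653}{169} \approx -3.1761 \cdot 10^{6}$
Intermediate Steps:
$J{\left(f \right)} = 5 + \frac{212}{f}$ ($J{\left(f \right)} = 5 - - \frac{212}{f} = 5 + \frac{212}{f}$)
$P = -2986362$ ($P = 6 \left(-497727\right) = -2986362$)
$y = \frac{32067475}{169}$ ($y = \left(5 + \frac{212}{-338}\right) + 189744 = \left(5 + 212 \left(- \frac{1}{338}\right)\right) + 189744 = \left(5 - \frac{106}{169}\right) + 189744 = \frac{739}{169} + 189744 = \frac{32067475}{169} \approx 1.8975 \cdot 10^{5}$)
$P - y = -2986362 - \frac{32067475}{169} = - \frac{536762653}{169}$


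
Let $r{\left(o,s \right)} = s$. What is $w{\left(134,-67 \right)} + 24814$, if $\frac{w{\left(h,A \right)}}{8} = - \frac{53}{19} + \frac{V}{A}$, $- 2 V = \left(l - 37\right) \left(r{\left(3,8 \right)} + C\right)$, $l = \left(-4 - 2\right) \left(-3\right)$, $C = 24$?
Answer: $\frac{31513606}{1273} \approx 24755.0$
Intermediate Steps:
$l = 18$ ($l = \left(-6\right) \left(-3\right) = 18$)
$V = 304$ ($V = - \frac{\left(18 - 37\right) \left(8 + 24\right)}{2} = - \frac{\left(-19\right) 32}{2} = \left(- \frac{1}{2}\right) \left(-608\right) = 304$)
$w{\left(h,A \right)} = - \frac{424}{19} + \frac{2432}{A}$ ($w{\left(h,A \right)} = 8 \left(- \frac{53}{19} + \frac{304}{A}\right) = - \frac{424}{19} + \frac{2432}{A}$)
$w{\left(134,-67 \right)} + 24814 = \left(- \frac{424}{19} + \frac{2432}{-67}\right) + 24814 = \left(- \frac{424}{19} + 2432 \left(- \frac{1}{67}\right)\right) + 24814 = \left(- \frac{424}{19} - \frac{2432}{67}\right) + 24814 = - \frac{74616}{1273} + 24814 = \frac{31513606}{1273}$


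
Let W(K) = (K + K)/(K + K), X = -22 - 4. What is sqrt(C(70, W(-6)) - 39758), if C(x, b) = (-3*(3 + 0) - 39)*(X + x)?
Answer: I*sqrt(41870) ≈ 204.62*I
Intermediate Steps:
X = -26
W(K) = 1 (W(K) = (2*K)/((2*K)) = (2*K)*(1/(2*K)) = 1)
C(x, b) = 1248 - 48*x (C(x, b) = (-3*(3 + 0) - 39)*(-26 + x) = (-3*3 - 39)*(-26 + x) = (-9 - 39)*(-26 + x) = -48*(-26 + x) = 1248 - 48*x)
sqrt(C(70, W(-6)) - 39758) = sqrt((1248 - 48*70) - 39758) = sqrt((1248 - 3360) - 39758) = sqrt(-2112 - 39758) = sqrt(-41870) = I*sqrt(41870)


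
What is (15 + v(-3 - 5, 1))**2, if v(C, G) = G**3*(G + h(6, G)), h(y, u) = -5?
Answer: 121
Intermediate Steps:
v(C, G) = G**3*(-5 + G) (v(C, G) = G**3*(G - 5) = G**3*(-5 + G))
(15 + v(-3 - 5, 1))**2 = (15 + 1**3*(-5 + 1))**2 = (15 + 1*(-4))**2 = (15 - 4)**2 = 11**2 = 121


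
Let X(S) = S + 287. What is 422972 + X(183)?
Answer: 423442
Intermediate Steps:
X(S) = 287 + S
422972 + X(183) = 422972 + (287 + 183) = 422972 + 470 = 423442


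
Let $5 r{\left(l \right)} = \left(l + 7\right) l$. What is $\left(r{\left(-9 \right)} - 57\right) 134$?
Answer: $- \frac{35778}{5} \approx -7155.6$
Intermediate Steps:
$r{\left(l \right)} = \frac{l \left(7 + l\right)}{5}$ ($r{\left(l \right)} = \frac{\left(l + 7\right) l}{5} = \frac{\left(7 + l\right) l}{5} = \frac{l \left(7 + l\right)}{5}$)
$\left(r{\left(-9 \right)} - 57\right) 134 = \left(\frac{1}{5} \left(-9\right) \left(7 - 9\right) - 57\right) 134 = \left(\frac{1}{5} \left(-9\right) \left(-2\right) - 57\right) 134 = \left(\frac{18}{5} - 57\right) 134 = \left(- \frac{267}{5}\right) 134 = - \frac{35778}{5}$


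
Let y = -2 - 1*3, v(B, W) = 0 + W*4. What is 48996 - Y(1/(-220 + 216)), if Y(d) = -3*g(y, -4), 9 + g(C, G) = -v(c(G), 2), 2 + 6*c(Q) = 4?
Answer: 48945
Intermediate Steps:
c(Q) = 1/3 (c(Q) = -1/3 + (1/6)*4 = -1/3 + 2/3 = 1/3)
v(B, W) = 4*W (v(B, W) = 0 + 4*W = 4*W)
y = -5 (y = -2 - 3 = -5)
g(C, G) = -17 (g(C, G) = -9 - 4*2 = -9 - 1*8 = -9 - 8 = -17)
Y(d) = 51 (Y(d) = -3*(-17) = 51)
48996 - Y(1/(-220 + 216)) = 48996 - 1*51 = 48996 - 51 = 48945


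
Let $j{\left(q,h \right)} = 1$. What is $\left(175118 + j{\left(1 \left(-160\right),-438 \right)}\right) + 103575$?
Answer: $278694$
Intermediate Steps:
$\left(175118 + j{\left(1 \left(-160\right),-438 \right)}\right) + 103575 = \left(175118 + 1\right) + 103575 = 175119 + 103575 = 278694$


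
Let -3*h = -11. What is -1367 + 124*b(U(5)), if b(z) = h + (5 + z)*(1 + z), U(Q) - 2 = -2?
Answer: -877/3 ≈ -292.33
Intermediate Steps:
h = 11/3 (h = -⅓*(-11) = 11/3 ≈ 3.6667)
U(Q) = 0 (U(Q) = 2 - 2 = 0)
b(z) = 11/3 + (1 + z)*(5 + z) (b(z) = 11/3 + (5 + z)*(1 + z) = 11/3 + (1 + z)*(5 + z))
-1367 + 124*b(U(5)) = -1367 + 124*(26/3 + 0² + 6*0) = -1367 + 124*(26/3 + 0 + 0) = -1367 + 124*(26/3) = -1367 + 3224/3 = -877/3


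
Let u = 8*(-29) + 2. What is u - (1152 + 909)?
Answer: -2291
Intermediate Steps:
u = -230 (u = -232 + 2 = -230)
u - (1152 + 909) = -230 - (1152 + 909) = -230 - 1*2061 = -230 - 2061 = -2291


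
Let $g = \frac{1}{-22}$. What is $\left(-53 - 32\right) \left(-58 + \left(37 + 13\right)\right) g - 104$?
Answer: $- \frac{1484}{11} \approx -134.91$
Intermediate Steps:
$g = - \frac{1}{22} \approx -0.045455$
$\left(-53 - 32\right) \left(-58 + \left(37 + 13\right)\right) g - 104 = \left(-53 - 32\right) \left(-58 + \left(37 + 13\right)\right) \left(- \frac{1}{22}\right) - 104 = - 85 \left(-58 + 50\right) \left(- \frac{1}{22}\right) - 104 = \left(-85\right) \left(-8\right) \left(- \frac{1}{22}\right) - 104 = 680 \left(- \frac{1}{22}\right) - 104 = - \frac{340}{11} - 104 = - \frac{1484}{11}$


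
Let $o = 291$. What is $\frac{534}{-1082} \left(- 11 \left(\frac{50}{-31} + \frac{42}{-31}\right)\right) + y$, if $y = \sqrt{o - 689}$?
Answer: $- \frac{270204}{16771} + i \sqrt{398} \approx -16.111 + 19.95 i$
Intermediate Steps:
$y = i \sqrt{398}$ ($y = \sqrt{291 - 689} = \sqrt{-398} = i \sqrt{398} \approx 19.95 i$)
$\frac{534}{-1082} \left(- 11 \left(\frac{50}{-31} + \frac{42}{-31}\right)\right) + y = \frac{534}{-1082} \left(- 11 \left(\frac{50}{-31} + \frac{42}{-31}\right)\right) + i \sqrt{398} = 534 \left(- \frac{1}{1082}\right) \left(- 11 \left(50 \left(- \frac{1}{31}\right) + 42 \left(- \frac{1}{31}\right)\right)\right) + i \sqrt{398} = - \frac{267 \left(- 11 \left(- \frac{50}{31} - \frac{42}{31}\right)\right)}{541} + i \sqrt{398} = - \frac{267 \left(\left(-11\right) \left(- \frac{92}{31}\right)\right)}{541} + i \sqrt{398} = \left(- \frac{267}{541}\right) \frac{1012}{31} + i \sqrt{398} = - \frac{270204}{16771} + i \sqrt{398}$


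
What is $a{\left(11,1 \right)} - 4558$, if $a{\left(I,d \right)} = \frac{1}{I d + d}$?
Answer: $- \frac{54695}{12} \approx -4557.9$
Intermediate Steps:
$a{\left(I,d \right)} = \frac{1}{d + I d}$
$a{\left(11,1 \right)} - 4558 = \frac{1}{1 \left(1 + 11\right)} - 4558 = 1 \cdot \frac{1}{12} - 4558 = \frac{1}{12} - 4558 = - \frac{54695}{12}$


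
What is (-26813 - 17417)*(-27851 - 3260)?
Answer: 1376039530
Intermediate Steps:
(-26813 - 17417)*(-27851 - 3260) = -44230*(-31111) = 1376039530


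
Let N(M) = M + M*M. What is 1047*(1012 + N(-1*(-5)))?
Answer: 1090974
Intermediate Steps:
N(M) = M + M²
1047*(1012 + N(-1*(-5))) = 1047*(1012 + (-1*(-5))*(1 - 1*(-5))) = 1047*(1012 + 5*(1 + 5)) = 1047*(1012 + 5*6) = 1047*(1012 + 30) = 1047*1042 = 1090974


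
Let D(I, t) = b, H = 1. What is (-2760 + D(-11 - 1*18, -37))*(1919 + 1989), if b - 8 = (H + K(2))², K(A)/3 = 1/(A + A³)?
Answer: -268705287/25 ≈ -1.0748e+7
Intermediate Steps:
K(A) = 3/(A + A³)
b = 969/100 (b = 8 + (1 + 3/(2 + 2³))² = 8 + (1 + 3/(2 + 8))² = 8 + (1 + 3/10)² = 8 + (13/10)² = 8 + 169/100 = 969/100 ≈ 9.6900)
D(I, t) = 969/100
(-2760 + D(-11 - 1*18, -37))*(1919 + 1989) = (-2760 + 969/100)*(1919 + 1989) = -275031/100*3908 = -268705287/25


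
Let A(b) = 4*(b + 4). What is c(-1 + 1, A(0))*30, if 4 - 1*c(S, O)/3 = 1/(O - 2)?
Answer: 2475/7 ≈ 353.57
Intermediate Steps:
A(b) = 16 + 4*b (A(b) = 4*(4 + b) = 16 + 4*b)
c(S, O) = 12 - 3/(-2 + O) (c(S, O) = 12 - 3/(O - 2) = 12 - 3/(-2 + O))
c(-1 + 1, A(0))*30 = (3*(-9 + 4*(16 + 4*0))/(-2 + (16 + 4*0)))*30 = (3*(-9 + 4*(16 + 0))/(-2 + (16 + 0)))*30 = (3*(-9 + 4*16)/(-2 + 16))*30 = (3*(-9 + 64)/14)*30 = (3*(1/14)*55)*30 = (165/14)*30 = 2475/7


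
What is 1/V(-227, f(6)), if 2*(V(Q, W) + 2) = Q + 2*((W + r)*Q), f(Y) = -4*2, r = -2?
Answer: 2/4309 ≈ 0.00046414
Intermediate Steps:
f(Y) = -8
V(Q, W) = -2 + Q/2 + Q*(-2 + W) (V(Q, W) = -2 + (Q + 2*((W - 2)*Q))/2 = -2 + (Q + 2*((-2 + W)*Q))/2 = -2 + (Q + 2*(Q*(-2 + W)))/2 = -2 + (Q + 2*Q*(-2 + W))/2 = -2 + (Q/2 + Q*(-2 + W)) = -2 + Q/2 + Q*(-2 + W))
1/V(-227, f(6)) = 1/(-2 - 3/2*(-227) - 227*(-8)) = 1/(-2 + 681/2 + 1816) = 1/(4309/2) = 2/4309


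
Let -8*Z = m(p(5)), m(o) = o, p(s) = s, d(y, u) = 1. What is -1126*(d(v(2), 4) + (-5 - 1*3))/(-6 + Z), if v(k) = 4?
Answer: -63056/53 ≈ -1189.7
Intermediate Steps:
Z = -5/8 (Z = -⅛*5 = -5/8 ≈ -0.62500)
-1126*(d(v(2), 4) + (-5 - 1*3))/(-6 + Z) = -1126*(1 + (-5 - 1*3))/(-6 - 5/8) = -1126*(1 + (-5 - 3))/(-53/8) = -1126*(1 - 8)*(-8)/53 = -(-7882)*(-8)/53 = -1126*56/53 = -63056/53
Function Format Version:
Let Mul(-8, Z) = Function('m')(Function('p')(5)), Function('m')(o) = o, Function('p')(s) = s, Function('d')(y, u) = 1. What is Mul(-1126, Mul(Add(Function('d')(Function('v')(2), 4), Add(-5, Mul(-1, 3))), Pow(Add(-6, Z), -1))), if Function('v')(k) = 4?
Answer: Rational(-63056, 53) ≈ -1189.7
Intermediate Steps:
Z = Rational(-5, 8) (Z = Mul(Rational(-1, 8), 5) = Rational(-5, 8) ≈ -0.62500)
Mul(-1126, Mul(Add(Function('d')(Function('v')(2), 4), Add(-5, Mul(-1, 3))), Pow(Add(-6, Z), -1))) = Mul(-1126, Mul(Add(1, Add(-5, Mul(-1, 3))), Pow(Add(-6, Rational(-5, 8)), -1))) = Mul(-1126, Mul(Add(1, Add(-5, -3)), Pow(Rational(-53, 8), -1))) = Mul(-1126, Mul(Add(1, -8), Rational(-8, 53))) = Mul(-1126, Mul(-7, Rational(-8, 53))) = Mul(-1126, Rational(56, 53)) = Rational(-63056, 53)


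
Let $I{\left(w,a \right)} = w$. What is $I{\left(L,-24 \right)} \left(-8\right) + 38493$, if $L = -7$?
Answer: $38549$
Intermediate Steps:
$I{\left(L,-24 \right)} \left(-8\right) + 38493 = \left(-7\right) \left(-8\right) + 38493 = 56 + 38493 = 38549$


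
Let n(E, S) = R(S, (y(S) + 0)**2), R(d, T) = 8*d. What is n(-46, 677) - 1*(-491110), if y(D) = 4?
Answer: 496526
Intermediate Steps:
n(E, S) = 8*S
n(-46, 677) - 1*(-491110) = 8*677 - 1*(-491110) = 5416 + 491110 = 496526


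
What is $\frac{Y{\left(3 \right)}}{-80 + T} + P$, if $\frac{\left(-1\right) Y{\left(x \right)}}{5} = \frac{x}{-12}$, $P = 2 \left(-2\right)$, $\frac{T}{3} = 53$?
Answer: $- \frac{1259}{316} \approx -3.9842$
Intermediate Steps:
$T = 159$ ($T = 3 \cdot 53 = 159$)
$P = -4$
$Y{\left(x \right)} = \frac{5 x}{12}$ ($Y{\left(x \right)} = - 5 \frac{x}{-12} = - 5 x \left(- \frac{1}{12}\right) = - 5 \left(- \frac{x}{12}\right) = \frac{5 x}{12}$)
$\frac{Y{\left(3 \right)}}{-80 + T} + P = \frac{\frac{5}{12} \cdot 3}{-80 + 159} - 4 = \frac{5}{4 \cdot 79} - 4 = \frac{5}{4} \cdot \frac{1}{79} - 4 = \frac{5}{316} - 4 = - \frac{1259}{316}$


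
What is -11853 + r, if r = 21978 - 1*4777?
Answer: 5348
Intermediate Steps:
r = 17201 (r = 21978 - 4777 = 17201)
-11853 + r = -11853 + 17201 = 5348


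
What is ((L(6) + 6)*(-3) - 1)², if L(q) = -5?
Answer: 16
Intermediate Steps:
((L(6) + 6)*(-3) - 1)² = ((-5 + 6)*(-3) - 1)² = (1*(-3) - 1)² = (-3 - 1)² = (-4)² = 16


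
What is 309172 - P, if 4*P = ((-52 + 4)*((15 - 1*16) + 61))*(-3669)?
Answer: -2332508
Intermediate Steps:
P = 2641680 (P = (((-52 + 4)*((15 - 1*16) + 61))*(-3669))/4 = (-48*((15 - 16) + 61)*(-3669))/4 = (-48*(-1 + 61)*(-3669))/4 = (-48*60*(-3669))/4 = (-2880*(-3669))/4 = (¼)*10566720 = 2641680)
309172 - P = 309172 - 1*2641680 = 309172 - 2641680 = -2332508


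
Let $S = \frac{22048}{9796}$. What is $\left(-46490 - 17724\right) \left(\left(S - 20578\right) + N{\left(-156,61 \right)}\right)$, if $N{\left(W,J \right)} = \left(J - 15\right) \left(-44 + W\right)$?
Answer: $\frac{4682536893340}{2449} \approx 1.912 \cdot 10^{9}$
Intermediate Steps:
$N{\left(W,J \right)} = \left(-44 + W\right) \left(-15 + J\right)$ ($N{\left(W,J \right)} = \left(-15 + J\right) \left(-44 + W\right) = \left(-44 + W\right) \left(-15 + J\right)$)
$S = \frac{5512}{2449}$ ($S = 22048 \cdot \frac{1}{9796} = \frac{5512}{2449} \approx 2.2507$)
$\left(-46490 - 17724\right) \left(\left(S - 20578\right) + N{\left(-156,61 \right)}\right) = \left(-46490 - 17724\right) \left(\left(\frac{5512}{2449} - 20578\right) + \left(660 - 2684 - -2340 + 61 \left(-156\right)\right)\right) = - 64214 \left(- \frac{50390010}{2449} + \left(660 - 2684 + 2340 - 9516\right)\right) = - 64214 \left(- \frac{50390010}{2449} - 9200\right) = \left(-64214\right) \left(- \frac{72920810}{2449}\right) = \frac{4682536893340}{2449}$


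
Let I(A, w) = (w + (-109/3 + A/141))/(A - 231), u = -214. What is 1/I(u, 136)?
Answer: -20915/4613 ≈ -4.5339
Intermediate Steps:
I(A, w) = (-109/3 + w + A/141)/(-231 + A) (I(A, w) = (w + (-109*⅓ + A*(1/141)))/(-231 + A) = (w + (-109/3 + A/141))/(-231 + A) = (-109/3 + w + A/141)/(-231 + A))
1/I(u, 136) = 1/((-5123 - 214 + 141*136)/(141*(-231 - 214))) = 1/((1/141)*(-5123 - 214 + 19176)/(-445)) = 1/((1/141)*(-1/445)*13839) = 1/(-4613/20915) = -20915/4613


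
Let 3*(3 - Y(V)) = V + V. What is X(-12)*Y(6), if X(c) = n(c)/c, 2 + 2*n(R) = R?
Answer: -7/12 ≈ -0.58333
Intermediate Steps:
Y(V) = 3 - 2*V/3 (Y(V) = 3 - (V + V)/3 = 3 - 2*V/3)
n(R) = -1 + R/2
X(c) = (-1 + c/2)/c
X(-12)*Y(6) = ((½)*(-2 - 12)/(-12))*(3 - ⅔*6) = ((½)*(-1/12)*(-14))*(3 - 4) = (7/12)*(-1) = -7/12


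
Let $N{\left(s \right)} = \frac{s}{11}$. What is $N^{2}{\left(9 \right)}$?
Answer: $\frac{81}{121} \approx 0.66942$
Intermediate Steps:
$N{\left(s \right)} = \frac{s}{11}$ ($N{\left(s \right)} = s \frac{1}{11} = \frac{s}{11}$)
$N^{2}{\left(9 \right)} = \left(\frac{1}{11} \cdot 9\right)^{2} = \left(\frac{9}{11}\right)^{2} = \frac{81}{121}$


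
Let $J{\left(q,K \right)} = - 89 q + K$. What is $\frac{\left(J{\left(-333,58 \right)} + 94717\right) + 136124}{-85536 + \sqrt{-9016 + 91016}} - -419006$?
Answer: $\frac{191597619485530}{457270331} - \frac{325670 \sqrt{205}}{457270331} \approx 4.19 \cdot 10^{5}$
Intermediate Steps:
$J{\left(q,K \right)} = K - 89 q$
$\frac{\left(J{\left(-333,58 \right)} + 94717\right) + 136124}{-85536 + \sqrt{-9016 + 91016}} - -419006 = \frac{\left(\left(58 - -29637\right) + 94717\right) + 136124}{-85536 + \sqrt{-9016 + 91016}} - -419006 = \frac{\left(\left(58 + 29637\right) + 94717\right) + 136124}{-85536 + \sqrt{82000}} + 419006 = \frac{\left(29695 + 94717\right) + 136124}{-85536 + 20 \sqrt{205}} + 419006 = \frac{124412 + 136124}{-85536 + 20 \sqrt{205}} + 419006 = \frac{260536}{-85536 + 20 \sqrt{205}} + 419006 = 419006 + \frac{260536}{-85536 + 20 \sqrt{205}}$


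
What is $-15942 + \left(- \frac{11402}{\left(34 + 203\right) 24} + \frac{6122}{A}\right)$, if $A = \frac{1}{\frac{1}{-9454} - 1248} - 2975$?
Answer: $- \frac{530614487358480715}{33275580800292} \approx -15946.0$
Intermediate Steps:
$A = - \frac{35100823629}{11798593}$ ($A = \frac{1}{- \frac{1}{9454} - 1248} - 2975 = \frac{1}{- \frac{11798593}{9454}} - 2975 = - \frac{9454}{11798593} - 2975 = - \frac{35100823629}{11798593} \approx -2975.0$)
$-15942 + \left(- \frac{11402}{\left(34 + 203\right) 24} + \frac{6122}{A}\right) = -15942 - \left(\frac{72230986346}{35100823629} + 11402 \frac{1}{24 \left(34 + 203\right)}\right) = -15942 - \left(\frac{72230986346}{35100823629} + \frac{11402}{237 \cdot 24}\right) = -15942 - \left(\frac{72230986346}{35100823629} + \frac{11402}{5688}\right) = -15942 - \frac{135178240225651}{33275580800292} = - \frac{530614487358480715}{33275580800292}$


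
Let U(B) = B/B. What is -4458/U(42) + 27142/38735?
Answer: -172653488/38735 ≈ -4457.3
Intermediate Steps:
U(B) = 1
-4458/U(42) + 27142/38735 = -4458/1 + 27142/38735 = -4458*1 + 27142*(1/38735) = -4458 + 27142/38735 = -172653488/38735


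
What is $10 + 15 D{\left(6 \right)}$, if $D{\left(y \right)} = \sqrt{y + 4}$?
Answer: $10 + 15 \sqrt{10} \approx 57.434$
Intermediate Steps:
$D{\left(y \right)} = \sqrt{4 + y}$
$10 + 15 D{\left(6 \right)} = 10 + 15 \sqrt{4 + 6} = 10 + 15 \sqrt{10}$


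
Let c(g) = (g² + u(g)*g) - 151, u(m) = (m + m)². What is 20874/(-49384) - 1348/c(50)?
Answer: -5276301329/12404001508 ≈ -0.42537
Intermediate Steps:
u(m) = 4*m² (u(m) = (2*m)² = 4*m²)
c(g) = -151 + g² + 4*g³ (c(g) = (g² + (4*g²)*g) - 151 = (g² + 4*g³) - 151 = -151 + g² + 4*g³)
20874/(-49384) - 1348/c(50) = 20874/(-49384) - 1348/(-151 + 50² + 4*50³) = 20874*(-1/49384) - 1348/(-151 + 2500 + 4*125000) = -10437/24692 - 1348/(-151 + 2500 + 500000) = -10437/24692 - 1348/502349 = -5276301329/12404001508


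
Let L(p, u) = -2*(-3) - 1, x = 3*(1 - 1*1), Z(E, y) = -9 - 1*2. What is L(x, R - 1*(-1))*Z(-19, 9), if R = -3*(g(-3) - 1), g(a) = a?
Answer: -55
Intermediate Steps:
Z(E, y) = -11 (Z(E, y) = -9 - 2 = -11)
R = 12 (R = -3*(-3 - 1) = -3*(-4) = 12)
x = 0 (x = 3*(1 - 1) = 3*0 = 0)
L(p, u) = 5 (L(p, u) = 6 - 1 = 5)
L(x, R - 1*(-1))*Z(-19, 9) = 5*(-11) = -55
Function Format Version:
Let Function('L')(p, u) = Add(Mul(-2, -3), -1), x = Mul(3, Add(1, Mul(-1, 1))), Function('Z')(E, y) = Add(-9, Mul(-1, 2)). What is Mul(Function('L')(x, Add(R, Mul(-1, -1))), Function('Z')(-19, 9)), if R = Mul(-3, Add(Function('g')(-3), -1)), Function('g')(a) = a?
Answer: -55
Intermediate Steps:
Function('Z')(E, y) = -11 (Function('Z')(E, y) = Add(-9, -2) = -11)
R = 12 (R = Mul(-3, Add(-3, -1)) = Mul(-3, -4) = 12)
x = 0 (x = Mul(3, Add(1, -1)) = Mul(3, 0) = 0)
Function('L')(p, u) = 5 (Function('L')(p, u) = Add(6, -1) = 5)
Mul(Function('L')(x, Add(R, Mul(-1, -1))), Function('Z')(-19, 9)) = Mul(5, -11) = -55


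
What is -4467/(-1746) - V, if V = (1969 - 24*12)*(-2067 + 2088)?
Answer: -20543693/582 ≈ -35298.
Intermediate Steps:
V = 35301 (V = (1969 - 288)*21 = 1681*21 = 35301)
-4467/(-1746) - V = -4467/(-1746) - 1*35301 = -4467*(-1/1746) - 35301 = 1489/582 - 35301 = -20543693/582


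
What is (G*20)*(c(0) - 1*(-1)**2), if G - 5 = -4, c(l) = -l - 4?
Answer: -100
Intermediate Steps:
c(l) = -4 - l
G = 1 (G = 5 - 4 = 1)
(G*20)*(c(0) - 1*(-1)**2) = (1*20)*((-4 - 1*0) - 1*(-1)**2) = 20*((-4 + 0) - 1*1) = 20*(-4 - 1) = 20*(-5) = -100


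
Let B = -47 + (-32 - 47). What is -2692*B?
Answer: 339192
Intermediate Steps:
B = -126 (B = -47 - 79 = -126)
-2692*B = -2692*(-126) = 339192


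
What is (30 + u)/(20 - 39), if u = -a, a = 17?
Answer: -13/19 ≈ -0.68421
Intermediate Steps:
u = -17 (u = -1*17 = -17)
(30 + u)/(20 - 39) = (30 - 17)/(20 - 39) = 13/(-19) = 13*(-1/19) = -13/19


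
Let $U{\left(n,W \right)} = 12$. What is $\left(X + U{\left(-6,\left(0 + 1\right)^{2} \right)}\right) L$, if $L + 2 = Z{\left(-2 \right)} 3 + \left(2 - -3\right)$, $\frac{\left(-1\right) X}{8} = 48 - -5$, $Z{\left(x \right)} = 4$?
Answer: $-6180$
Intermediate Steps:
$X = -424$ ($X = - 8 \left(48 - -5\right) = - 8 \left(48 + 5\right) = \left(-8\right) 53 = -424$)
$L = 15$ ($L = -2 + \left(4 \cdot 3 + \left(2 - -3\right)\right) = -2 + \left(12 + \left(2 + 3\right)\right) = -2 + \left(12 + 5\right) = -2 + 17 = 15$)
$\left(X + U{\left(-6,\left(0 + 1\right)^{2} \right)}\right) L = \left(-424 + 12\right) 15 = \left(-412\right) 15 = -6180$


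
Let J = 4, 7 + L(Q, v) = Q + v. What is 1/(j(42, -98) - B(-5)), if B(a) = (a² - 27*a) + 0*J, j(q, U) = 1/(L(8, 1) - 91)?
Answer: -89/14241 ≈ -0.0062496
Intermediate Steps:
L(Q, v) = -7 + Q + v (L(Q, v) = -7 + (Q + v) = -7 + Q + v)
j(q, U) = -1/89 (j(q, U) = 1/((-7 + 8 + 1) - 91) = 1/(2 - 91) = 1/(-89) = -1/89)
B(a) = a² - 27*a (B(a) = (a² - 27*a) + 0*4 = (a² - 27*a) + 0 = a² - 27*a)
1/(j(42, -98) - B(-5)) = 1/(-1/89 - (-5)*(-27 - 5)) = 1/(-1/89 - (-5)*(-32)) = 1/(-1/89 - 1*160) = 1/(-1/89 - 160) = 1/(-14241/89) = -89/14241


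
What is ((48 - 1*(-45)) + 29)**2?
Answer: 14884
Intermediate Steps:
((48 - 1*(-45)) + 29)**2 = ((48 + 45) + 29)**2 = (93 + 29)**2 = 122**2 = 14884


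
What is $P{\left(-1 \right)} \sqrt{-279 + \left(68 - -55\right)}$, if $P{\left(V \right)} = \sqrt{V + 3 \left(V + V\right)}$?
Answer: $- 2 \sqrt{273} \approx -33.045$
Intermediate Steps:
$P{\left(V \right)} = \sqrt{7} \sqrt{V}$ ($P{\left(V \right)} = \sqrt{V + 3 \cdot 2 V} = \sqrt{V + 6 V} = \sqrt{7 V} = \sqrt{7} \sqrt{V}$)
$P{\left(-1 \right)} \sqrt{-279 + \left(68 - -55\right)} = \sqrt{7} \sqrt{-1} \sqrt{-279 + \left(68 - -55\right)} = \sqrt{7} i \sqrt{-279 + \left(68 + 55\right)} = i \sqrt{7} \sqrt{-279 + 123} = i \sqrt{7} \sqrt{-156} = i \sqrt{7} \cdot 2 i \sqrt{39} = - 2 \sqrt{273}$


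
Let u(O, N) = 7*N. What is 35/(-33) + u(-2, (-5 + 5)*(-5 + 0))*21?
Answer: -35/33 ≈ -1.0606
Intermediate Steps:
35/(-33) + u(-2, (-5 + 5)*(-5 + 0))*21 = 35/(-33) + (7*((-5 + 5)*(-5 + 0)))*21 = 35*(-1/33) + (7*(0*(-5)))*21 = -35/33 + (7*0)*21 = -35/33 + 0*21 = -35/33 + 0 = -35/33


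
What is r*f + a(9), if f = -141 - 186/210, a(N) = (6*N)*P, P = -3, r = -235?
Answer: 232268/7 ≈ 33181.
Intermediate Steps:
a(N) = -18*N (a(N) = (6*N)*(-3) = -18*N)
f = -4966/35 (f = -141 - 186*1/210 = -141 - 31/35 = -4966/35 ≈ -141.89)
r*f + a(9) = -235*(-4966/35) - 18*9 = 233402/7 - 162 = 232268/7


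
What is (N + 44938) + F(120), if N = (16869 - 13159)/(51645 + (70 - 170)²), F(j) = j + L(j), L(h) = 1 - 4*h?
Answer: 549615233/12329 ≈ 44579.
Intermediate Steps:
F(j) = 1 - 3*j (F(j) = j + (1 - 4*j) = 1 - 3*j)
N = 742/12329 (N = 3710/(51645 + (-100)²) = 3710/(51645 + 10000) = 3710/61645 = 3710*(1/61645) = 742/12329 ≈ 0.060183)
(N + 44938) + F(120) = (742/12329 + 44938) + (1 - 3*120) = 554041344/12329 + (1 - 360) = 554041344/12329 - 359 = 549615233/12329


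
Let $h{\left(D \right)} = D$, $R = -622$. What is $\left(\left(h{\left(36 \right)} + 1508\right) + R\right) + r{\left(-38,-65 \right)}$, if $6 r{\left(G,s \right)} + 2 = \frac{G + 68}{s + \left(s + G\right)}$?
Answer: $\frac{154835}{168} \approx 921.64$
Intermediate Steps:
$r{\left(G,s \right)} = - \frac{1}{3} + \frac{68 + G}{6 \left(G + 2 s\right)}$ ($r{\left(G,s \right)} = - \frac{1}{3} + \frac{\left(G + 68\right) \frac{1}{s + \left(s + G\right)}}{6} = - \frac{1}{3} + \frac{\left(68 + G\right) \frac{1}{s + \left(G + s\right)}}{6} = - \frac{1}{3} + \frac{\left(68 + G\right) \frac{1}{G + 2 s}}{6} = - \frac{1}{3} + \frac{\frac{1}{G + 2 s} \left(68 + G\right)}{6} = - \frac{1}{3} + \frac{68 + G}{6 \left(G + 2 s\right)}$)
$\left(\left(h{\left(36 \right)} + 1508\right) + R\right) + r{\left(-38,-65 \right)} = \left(\left(36 + 1508\right) - 622\right) + \frac{68 - -38 - -260}{6 \left(-38 + 2 \left(-65\right)\right)} = \left(1544 - 622\right) + \frac{68 + 38 + 260}{6 \left(-38 - 130\right)} = 922 + \frac{1}{6} \frac{1}{-168} \cdot 366 = 922 + \frac{1}{6} \left(- \frac{1}{168}\right) 366 = 922 - \frac{61}{168} = \frac{154835}{168}$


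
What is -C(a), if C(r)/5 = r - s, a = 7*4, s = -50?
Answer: -390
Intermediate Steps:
a = 28
C(r) = 250 + 5*r (C(r) = 5*(r - 1*(-50)) = 5*(r + 50) = 5*(50 + r) = 250 + 5*r)
-C(a) = -(250 + 5*28) = -(250 + 140) = -1*390 = -390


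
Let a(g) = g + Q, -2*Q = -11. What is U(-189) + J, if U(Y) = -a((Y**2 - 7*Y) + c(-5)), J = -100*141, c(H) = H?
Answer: -102289/2 ≈ -51145.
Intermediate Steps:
Q = 11/2 (Q = -1/2*(-11) = 11/2 ≈ 5.5000)
J = -14100
a(g) = 11/2 + g (a(g) = g + 11/2 = 11/2 + g)
U(Y) = -1/2 - Y**2 + 7*Y (U(Y) = -(11/2 + ((Y**2 - 7*Y) - 5)) = -(11/2 + (-5 + Y**2 - 7*Y)) = -(1/2 + Y**2 - 7*Y) = -1/2 - Y**2 + 7*Y)
U(-189) + J = (-1/2 - 1*(-189)**2 + 7*(-189)) - 14100 = (-1/2 - 1*35721 - 1323) - 14100 = (-1/2 - 35721 - 1323) - 14100 = -74089/2 - 14100 = -102289/2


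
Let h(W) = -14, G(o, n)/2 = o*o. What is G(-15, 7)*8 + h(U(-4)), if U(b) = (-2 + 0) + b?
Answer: 3586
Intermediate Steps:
U(b) = -2 + b
G(o, n) = 2*o² (G(o, n) = 2*(o*o) = 2*o²)
G(-15, 7)*8 + h(U(-4)) = (2*(-15)²)*8 - 14 = (2*225)*8 - 14 = 450*8 - 14 = 3600 - 14 = 3586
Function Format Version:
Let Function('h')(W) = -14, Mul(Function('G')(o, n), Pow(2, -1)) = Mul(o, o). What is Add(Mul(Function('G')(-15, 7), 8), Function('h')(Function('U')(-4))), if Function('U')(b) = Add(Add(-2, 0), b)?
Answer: 3586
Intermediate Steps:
Function('U')(b) = Add(-2, b)
Function('G')(o, n) = Mul(2, Pow(o, 2)) (Function('G')(o, n) = Mul(2, Mul(o, o)) = Mul(2, Pow(o, 2)))
Add(Mul(Function('G')(-15, 7), 8), Function('h')(Function('U')(-4))) = Add(Mul(Mul(2, Pow(-15, 2)), 8), -14) = Add(Mul(Mul(2, 225), 8), -14) = Add(Mul(450, 8), -14) = Add(3600, -14) = 3586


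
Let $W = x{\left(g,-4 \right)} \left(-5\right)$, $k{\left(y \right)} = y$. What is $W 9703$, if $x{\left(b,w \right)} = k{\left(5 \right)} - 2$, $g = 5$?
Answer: $-145545$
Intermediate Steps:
$x{\left(b,w \right)} = 3$ ($x{\left(b,w \right)} = 5 - 2 = 3$)
$W = -15$ ($W = 3 \left(-5\right) = -15$)
$W 9703 = \left(-15\right) 9703 = -145545$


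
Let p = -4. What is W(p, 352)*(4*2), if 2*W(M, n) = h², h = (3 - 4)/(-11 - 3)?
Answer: 1/49 ≈ 0.020408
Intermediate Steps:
h = 1/14 (h = -1/(-14) = -1*(-1/14) = 1/14 ≈ 0.071429)
W(M, n) = 1/392 (W(M, n) = (1/14)²/2 = (½)*(1/196) = 1/392)
W(p, 352)*(4*2) = (4*2)/392 = (1/392)*8 = 1/49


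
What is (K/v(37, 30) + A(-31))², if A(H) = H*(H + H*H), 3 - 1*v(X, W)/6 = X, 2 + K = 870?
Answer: 2162508479209/2601 ≈ 8.3141e+8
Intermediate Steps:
K = 868 (K = -2 + 870 = 868)
v(X, W) = 18 - 6*X
A(H) = H*(H + H²)
(K/v(37, 30) + A(-31))² = (868/(18 - 6*37) + (-31)²*(1 - 31))² = (868/(18 - 222) + 961*(-30))² = (868/(-204) - 28830)² = (868*(-1/204) - 28830)² = (-217/51 - 28830)² = (-1470547/51)² = 2162508479209/2601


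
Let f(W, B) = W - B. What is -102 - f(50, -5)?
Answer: -157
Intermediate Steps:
-102 - f(50, -5) = -102 - (50 - 1*(-5)) = -102 - (50 + 5) = -102 - 1*55 = -102 - 55 = -157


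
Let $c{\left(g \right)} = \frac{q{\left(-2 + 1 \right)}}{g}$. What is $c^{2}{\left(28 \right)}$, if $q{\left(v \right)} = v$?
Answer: $\frac{1}{784} \approx 0.0012755$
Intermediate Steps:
$c{\left(g \right)} = - \frac{1}{g}$ ($c{\left(g \right)} = \frac{-2 + 1}{g} = - \frac{1}{g}$)
$c^{2}{\left(28 \right)} = \left(- \frac{1}{28}\right)^{2} = \frac{1}{784}$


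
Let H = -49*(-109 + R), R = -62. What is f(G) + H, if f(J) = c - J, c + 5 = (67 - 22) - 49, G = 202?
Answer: 8168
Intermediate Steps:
c = -9 (c = -5 + ((67 - 22) - 49) = -5 + (45 - 49) = -5 - 4 = -9)
H = 8379 (H = -49*(-109 - 62) = -49*(-171) = 8379)
f(J) = -9 - J
f(G) + H = (-9 - 1*202) + 8379 = (-9 - 202) + 8379 = -211 + 8379 = 8168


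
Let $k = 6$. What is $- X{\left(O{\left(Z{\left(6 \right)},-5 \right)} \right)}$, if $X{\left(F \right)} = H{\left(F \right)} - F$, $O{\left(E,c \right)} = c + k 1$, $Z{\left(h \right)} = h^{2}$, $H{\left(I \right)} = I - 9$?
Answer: $9$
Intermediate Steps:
$H{\left(I \right)} = -9 + I$
$O{\left(E,c \right)} = 6 + c$ ($O{\left(E,c \right)} = c + 6 \cdot 1 = c + 6 = 6 + c$)
$X{\left(F \right)} = -9$ ($X{\left(F \right)} = \left(-9 + F\right) - F = -9$)
$- X{\left(O{\left(Z{\left(6 \right)},-5 \right)} \right)} = \left(-1\right) \left(-9\right) = 9$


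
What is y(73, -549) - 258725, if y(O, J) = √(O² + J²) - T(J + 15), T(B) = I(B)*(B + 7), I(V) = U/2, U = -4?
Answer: -259779 + √306730 ≈ -2.5923e+5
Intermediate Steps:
I(V) = -2 (I(V) = -4/2 = -4*½ = -2)
T(B) = -14 - 2*B (T(B) = -2*(B + 7) = -2*(7 + B) = -14 - 2*B)
y(O, J) = 44 + √(J² + O²) + 2*J (y(O, J) = √(O² + J²) - (-14 - 2*(J + 15)) = √(J² + O²) - (-14 - 2*(15 + J)) = √(J² + O²) - (-14 + (-30 - 2*J)) = √(J² + O²) - (-44 - 2*J) = √(J² + O²) + (44 + 2*J) = 44 + √(J² + O²) + 2*J)
y(73, -549) - 258725 = (44 + √((-549)² + 73²) + 2*(-549)) - 258725 = (44 + √(301401 + 5329) - 1098) - 258725 = (44 + √306730 - 1098) - 258725 = (-1054 + √306730) - 258725 = -259779 + √306730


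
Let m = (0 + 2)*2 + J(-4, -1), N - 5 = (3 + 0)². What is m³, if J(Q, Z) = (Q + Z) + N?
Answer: 2197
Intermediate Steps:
N = 14 (N = 5 + (3 + 0)² = 5 + 3² = 5 + 9 = 14)
J(Q, Z) = 14 + Q + Z (J(Q, Z) = (Q + Z) + 14 = 14 + Q + Z)
m = 13 (m = (0 + 2)*2 + (14 - 4 - 1) = 2*2 + 9 = 4 + 9 = 13)
m³ = 13³ = 2197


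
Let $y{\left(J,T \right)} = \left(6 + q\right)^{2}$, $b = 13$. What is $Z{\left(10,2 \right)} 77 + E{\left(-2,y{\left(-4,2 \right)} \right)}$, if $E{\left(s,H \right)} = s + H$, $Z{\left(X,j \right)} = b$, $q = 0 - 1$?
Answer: $1024$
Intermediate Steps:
$q = -1$
$Z{\left(X,j \right)} = 13$
$y{\left(J,T \right)} = 25$ ($y{\left(J,T \right)} = \left(6 - 1\right)^{2} = 5^{2} = 25$)
$E{\left(s,H \right)} = H + s$
$Z{\left(10,2 \right)} 77 + E{\left(-2,y{\left(-4,2 \right)} \right)} = 13 \cdot 77 + \left(25 - 2\right) = 1001 + 23 = 1024$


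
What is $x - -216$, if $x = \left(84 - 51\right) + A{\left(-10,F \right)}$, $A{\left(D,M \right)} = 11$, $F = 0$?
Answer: $260$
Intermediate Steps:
$x = 44$ ($x = \left(84 - 51\right) + 11 = 33 + 11 = 44$)
$x - -216 = 44 - -216 = 44 + \left(-35 + 251\right) = 44 + 216 = 260$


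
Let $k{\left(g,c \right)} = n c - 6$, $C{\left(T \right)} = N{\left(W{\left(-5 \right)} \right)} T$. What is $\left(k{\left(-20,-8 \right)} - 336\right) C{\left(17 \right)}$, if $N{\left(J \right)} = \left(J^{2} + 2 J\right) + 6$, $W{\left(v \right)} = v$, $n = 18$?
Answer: $-173502$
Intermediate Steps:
$N{\left(J \right)} = 6 + J^{2} + 2 J$
$C{\left(T \right)} = 21 T$ ($C{\left(T \right)} = \left(6 + \left(-5\right)^{2} + 2 \left(-5\right)\right) T = \left(6 + 25 - 10\right) T = 21 T$)
$k{\left(g,c \right)} = -6 + 18 c$ ($k{\left(g,c \right)} = 18 c - 6 = -6 + 18 c$)
$\left(k{\left(-20,-8 \right)} - 336\right) C{\left(17 \right)} = \left(\left(-6 + 18 \left(-8\right)\right) - 336\right) 21 \cdot 17 = \left(\left(-6 - 144\right) - 336\right) 357 = \left(-150 - 336\right) 357 = \left(-486\right) 357 = -173502$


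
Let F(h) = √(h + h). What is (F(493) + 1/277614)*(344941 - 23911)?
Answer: 5945/5141 + 321030*√986 ≈ 1.0081e+7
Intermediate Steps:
F(h) = √2*√h (F(h) = √(2*h) = √2*√h)
(F(493) + 1/277614)*(344941 - 23911) = (√2*√493 + 1/277614)*(344941 - 23911) = (√986 + 1/277614)*321030 = (1/277614 + √986)*321030 = 5945/5141 + 321030*√986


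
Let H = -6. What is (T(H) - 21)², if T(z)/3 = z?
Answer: 1521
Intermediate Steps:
T(z) = 3*z
(T(H) - 21)² = (3*(-6) - 21)² = (-18 - 21)² = (-39)² = 1521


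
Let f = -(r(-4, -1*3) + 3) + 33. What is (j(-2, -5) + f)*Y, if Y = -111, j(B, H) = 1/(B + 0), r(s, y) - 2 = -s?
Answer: -5217/2 ≈ -2608.5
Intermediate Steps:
r(s, y) = 2 - s
j(B, H) = 1/B
f = 24 (f = -((2 - 1*(-4)) + 3) + 33 = -((2 + 4) + 3) + 33 = -(6 + 3) + 33 = -1*9 + 33 = -9 + 33 = 24)
(j(-2, -5) + f)*Y = (1/(-2) + 24)*(-111) = (-1/2 + 24)*(-111) = (47/2)*(-111) = -5217/2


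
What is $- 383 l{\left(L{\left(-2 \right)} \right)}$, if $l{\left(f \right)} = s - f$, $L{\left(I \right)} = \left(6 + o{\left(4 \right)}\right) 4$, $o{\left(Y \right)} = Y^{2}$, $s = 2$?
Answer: $32938$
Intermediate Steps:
$L{\left(I \right)} = 88$ ($L{\left(I \right)} = \left(6 + 4^{2}\right) 4 = \left(6 + 16\right) 4 = 22 \cdot 4 = 88$)
$l{\left(f \right)} = 2 - f$
$- 383 l{\left(L{\left(-2 \right)} \right)} = - 383 \left(2 - 88\right) = \left(-383\right) \left(-86\right) = 32938$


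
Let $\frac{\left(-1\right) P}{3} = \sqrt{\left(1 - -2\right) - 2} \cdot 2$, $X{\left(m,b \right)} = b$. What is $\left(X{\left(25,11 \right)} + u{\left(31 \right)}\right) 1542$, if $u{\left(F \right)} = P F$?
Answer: $-269850$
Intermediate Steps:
$P = -6$ ($P = - 3 \sqrt{\left(1 - -2\right) - 2} \cdot 2 = - 3 \sqrt{\left(1 + 2\right) - 2} \cdot 2 = - 3 \sqrt{3 - 2} \cdot 2 = - 3 \sqrt{1} \cdot 2 = - 3 \cdot 1 \cdot 2 = \left(-3\right) 2 = -6$)
$u{\left(F \right)} = - 6 F$
$\left(X{\left(25,11 \right)} + u{\left(31 \right)}\right) 1542 = \left(11 - 186\right) 1542 = \left(-175\right) 1542 = -269850$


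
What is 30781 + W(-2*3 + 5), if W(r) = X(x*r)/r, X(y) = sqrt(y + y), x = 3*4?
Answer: 30781 - 2*I*sqrt(6) ≈ 30781.0 - 4.899*I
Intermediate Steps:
x = 12
X(y) = sqrt(2)*sqrt(y) (X(y) = sqrt(2*y) = sqrt(2)*sqrt(y))
W(r) = 2*sqrt(6)/sqrt(r) (W(r) = (sqrt(2)*sqrt(12*r))/r = (sqrt(2)*(2*sqrt(3)*sqrt(r)))/r = (2*sqrt(6)*sqrt(r))/r = 2*sqrt(6)/sqrt(r))
30781 + W(-2*3 + 5) = 30781 + 2*sqrt(6)/sqrt(-2*3 + 5) = 30781 + 2*sqrt(6)/sqrt(-6 + 5) = 30781 + 2*sqrt(6)/sqrt(-1) = 30781 + 2*sqrt(6)*(-I) = 30781 - 2*I*sqrt(6)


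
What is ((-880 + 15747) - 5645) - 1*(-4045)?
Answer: 13267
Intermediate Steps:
((-880 + 15747) - 5645) - 1*(-4045) = (14867 - 5645) + 4045 = 9222 + 4045 = 13267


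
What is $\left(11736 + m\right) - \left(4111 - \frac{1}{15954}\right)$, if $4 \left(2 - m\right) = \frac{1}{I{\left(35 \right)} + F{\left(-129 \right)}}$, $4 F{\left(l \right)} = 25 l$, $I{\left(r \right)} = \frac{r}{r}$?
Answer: $\frac{391935029093}{51387834} \approx 7627.0$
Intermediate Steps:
$I{\left(r \right)} = 1$
$F{\left(l \right)} = \frac{25 l}{4}$
$m = \frac{6443}{3221}$ ($m = 2 - \frac{1}{4 \left(1 + \frac{25}{4} \left(-129\right)\right)} = 2 - \frac{1}{4 \left(1 - \frac{3225}{4}\right)} = 2 - \frac{1}{4 \left(- \frac{3221}{4}\right)} = 2 - - \frac{1}{3221} = 2 + \frac{1}{3221} = \frac{6443}{3221} \approx 2.0003$)
$\left(11736 + m\right) - \left(4111 - \frac{1}{15954}\right) = \left(11736 + \frac{6443}{3221}\right) - \left(4111 - \frac{1}{15954}\right) = \frac{37808099}{3221} + \left(-4111 + \frac{1}{15954}\right) = \frac{37808099}{3221} - \frac{65586893}{15954} = \frac{391935029093}{51387834}$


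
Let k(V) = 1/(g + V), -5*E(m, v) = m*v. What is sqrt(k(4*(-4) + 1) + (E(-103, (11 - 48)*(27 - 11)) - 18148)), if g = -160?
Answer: I*sqrt(37170427)/35 ≈ 174.19*I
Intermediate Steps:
E(m, v) = -m*v/5
k(V) = 1/(-160 + V)
sqrt(k(4*(-4) + 1) + (E(-103, (11 - 48)*(27 - 11)) - 18148)) = sqrt(1/(-160 + (4*(-4) + 1)) + (-1/5*(-103)*(11 - 48)*(27 - 11) - 18148)) = sqrt(1/(-160 + (-16 + 1)) + (-1/5*(-103)*(-37*16) - 18148)) = sqrt(1/(-160 - 15) + (-1/5*(-103)*(-592) - 18148)) = sqrt(1/(-175) + (-60976/5 - 18148)) = sqrt(-1/175 - 151716/5) = sqrt(-5310061/175) = I*sqrt(37170427)/35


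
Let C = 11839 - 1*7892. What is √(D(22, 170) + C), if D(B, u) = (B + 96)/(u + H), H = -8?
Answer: √319766/9 ≈ 62.831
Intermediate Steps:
D(B, u) = (96 + B)/(-8 + u) (D(B, u) = (B + 96)/(u - 8) = (96 + B)/(-8 + u))
C = 3947 (C = 11839 - 7892 = 3947)
√(D(22, 170) + C) = √((96 + 22)/(-8 + 170) + 3947) = √(118/162 + 3947) = √((1/162)*118 + 3947) = √(59/81 + 3947) = √(319766/81) = √319766/9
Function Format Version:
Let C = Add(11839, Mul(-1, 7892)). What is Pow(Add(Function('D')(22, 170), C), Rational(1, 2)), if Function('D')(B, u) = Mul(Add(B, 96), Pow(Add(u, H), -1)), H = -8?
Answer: Mul(Rational(1, 9), Pow(319766, Rational(1, 2))) ≈ 62.831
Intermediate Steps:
Function('D')(B, u) = Mul(Pow(Add(-8, u), -1), Add(96, B)) (Function('D')(B, u) = Mul(Add(B, 96), Pow(Add(u, -8), -1)) = Mul(Add(96, B), Pow(Add(-8, u), -1)) = Mul(Pow(Add(-8, u), -1), Add(96, B)))
C = 3947 (C = Add(11839, -7892) = 3947)
Pow(Add(Function('D')(22, 170), C), Rational(1, 2)) = Pow(Add(Mul(Pow(Add(-8, 170), -1), Add(96, 22)), 3947), Rational(1, 2)) = Pow(Add(Mul(Pow(162, -1), 118), 3947), Rational(1, 2)) = Pow(Add(Mul(Rational(1, 162), 118), 3947), Rational(1, 2)) = Pow(Add(Rational(59, 81), 3947), Rational(1, 2)) = Pow(Rational(319766, 81), Rational(1, 2)) = Mul(Rational(1, 9), Pow(319766, Rational(1, 2)))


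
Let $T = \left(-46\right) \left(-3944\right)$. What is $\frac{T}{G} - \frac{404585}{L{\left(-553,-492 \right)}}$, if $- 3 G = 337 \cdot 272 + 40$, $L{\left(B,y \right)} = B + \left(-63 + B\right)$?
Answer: $\frac{1519408703}{4466749} \approx 340.16$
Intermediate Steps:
$T = 181424$
$L{\left(B,y \right)} = -63 + 2 B$
$G = -30568$ ($G = - \frac{337 \cdot 272 + 40}{3} = - \frac{91664 + 40}{3} = \left(- \frac{1}{3}\right) 91704 = -30568$)
$\frac{T}{G} - \frac{404585}{L{\left(-553,-492 \right)}} = \frac{181424}{-30568} - \frac{404585}{-63 + 2 \left(-553\right)} = 181424 \left(- \frac{1}{30568}\right) - \frac{404585}{-63 - 1106} = - \frac{22678}{3821} - \frac{404585}{-1169} = - \frac{22678}{3821} - - \frac{404585}{1169} = - \frac{22678}{3821} + \frac{404585}{1169} = \frac{1519408703}{4466749}$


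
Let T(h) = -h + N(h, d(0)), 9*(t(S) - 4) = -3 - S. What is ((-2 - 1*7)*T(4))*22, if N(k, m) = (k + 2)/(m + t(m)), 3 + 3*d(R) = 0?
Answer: 9108/25 ≈ 364.32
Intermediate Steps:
d(R) = -1 (d(R) = -1 + (⅓)*0 = -1 + 0 = -1)
t(S) = 11/3 - S/9 (t(S) = 4 + (-3 - S)/9 = 4 + (-⅓ - S/9) = 11/3 - S/9)
N(k, m) = (2 + k)/(11/3 + 8*m/9) (N(k, m) = (k + 2)/(m + (11/3 - m/9)) = (2 + k)/(11/3 + 8*m/9))
T(h) = 18/25 - 16*h/25 (T(h) = -h + 9*(2 + h)/(33 + 8*(-1)) = -h + 9*(2 + h)/(33 - 8) = -h + 9*(2 + h)/25 = -h + 9*(1/25)*(2 + h) = -h + (18/25 + 9*h/25) = 18/25 - 16*h/25)
((-2 - 1*7)*T(4))*22 = ((-2 - 1*7)*(18/25 - 16/25*4))*22 = ((-2 - 7)*(18/25 - 64/25))*22 = -9*(-46/25)*22 = (414/25)*22 = 9108/25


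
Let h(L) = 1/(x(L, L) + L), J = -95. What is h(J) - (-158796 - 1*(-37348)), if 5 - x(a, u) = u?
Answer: 607241/5 ≈ 1.2145e+5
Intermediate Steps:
x(a, u) = 5 - u
h(L) = ⅕ (h(L) = 1/((5 - L) + L) = 1/5 = ⅕)
h(J) - (-158796 - 1*(-37348)) = ⅕ - (-158796 - 1*(-37348)) = ⅕ - (-158796 + 37348) = ⅕ - 1*(-121448) = ⅕ + 121448 = 607241/5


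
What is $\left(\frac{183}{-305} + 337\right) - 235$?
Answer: $\frac{507}{5} \approx 101.4$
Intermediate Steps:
$\left(\frac{183}{-305} + 337\right) - 235 = \left(183 \left(- \frac{1}{305}\right) + 337\right) - 235 = \left(- \frac{3}{5} + 337\right) - 235 = \frac{1682}{5} - 235 = \frac{507}{5}$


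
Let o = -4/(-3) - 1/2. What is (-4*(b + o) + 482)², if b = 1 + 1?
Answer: 1993744/9 ≈ 2.2153e+5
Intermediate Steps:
o = ⅚ (o = -4*(-⅓) - 1*½ = 4/3 - ½ = ⅚ ≈ 0.83333)
b = 2
(-4*(b + o) + 482)² = (-4*(2 + ⅚) + 482)² = (-4*17/6 + 482)² = (-34/3 + 482)² = (1412/3)² = 1993744/9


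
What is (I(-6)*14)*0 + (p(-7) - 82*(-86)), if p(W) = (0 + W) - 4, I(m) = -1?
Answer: 7041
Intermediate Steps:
p(W) = -4 + W (p(W) = W - 4 = -4 + W)
(I(-6)*14)*0 + (p(-7) - 82*(-86)) = -1*14*0 + ((-4 - 7) - 82*(-86)) = -14*0 + (-11 + 7052) = 0 + 7041 = 7041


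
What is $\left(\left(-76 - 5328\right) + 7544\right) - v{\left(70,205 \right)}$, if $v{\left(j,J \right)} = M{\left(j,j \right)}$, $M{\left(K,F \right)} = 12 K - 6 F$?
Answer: $1720$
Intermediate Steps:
$M{\left(K,F \right)} = - 6 F + 12 K$
$v{\left(j,J \right)} = 6 j$ ($v{\left(j,J \right)} = - 6 j + 12 j = 6 j$)
$\left(\left(-76 - 5328\right) + 7544\right) - v{\left(70,205 \right)} = \left(\left(-76 - 5328\right) + 7544\right) - 6 \cdot 70 = \left(\left(-76 - 5328\right) + 7544\right) - 420 = \left(-5404 + 7544\right) - 420 = 2140 - 420 = 1720$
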